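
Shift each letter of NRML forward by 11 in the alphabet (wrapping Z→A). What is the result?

N(13): 13+11=24 → Y
R(17): 17+11=28≡2 → C
M(12): 12+11=23 → X
L(11): 11+11=22 → W

YCXW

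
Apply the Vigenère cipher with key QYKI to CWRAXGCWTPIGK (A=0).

Repeat the key across the message: QYKIQYKIQYKIQ
C(2)+Q(16): 18 → S
W(22)+Y(24): 46≡20 → U
R(17)+K(10): 27≡1 → B
A(0)+I(8): 8 → I
X(23)+Q(16): 39≡13 → N
G(6)+Y(24): 30≡4 → E
C(2)+K(10): 12 → M
W(22)+I(8): 30≡4 → E
T(19)+Q(16): 35≡9 → J
P(15)+Y(24): 39≡13 → N
I(8)+K(10): 18 → S
G(6)+I(8): 14 → O
K(10)+Q(16): 26≡0 → A

SUBINEMEJNSOA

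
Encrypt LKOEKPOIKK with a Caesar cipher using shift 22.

L(11): 11+22=33≡7 → H
K(10): 10+22=32≡6 → G
O(14): 14+22=36≡10 → K
E(4): 4+22=26≡0 → A
K(10): 10+22=32≡6 → G
P(15): 15+22=37≡11 → L
O(14): 14+22=36≡10 → K
I(8): 8+22=30≡4 → E
K(10): 10+22=32≡6 → G
K(10): 10+22=32≡6 → G

HGKAGLKEGG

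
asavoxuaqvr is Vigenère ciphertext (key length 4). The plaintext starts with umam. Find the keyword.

Subtract each crib letter from the matching ciphertext letter (mod 26):
a(0)−u(20)=-20≡6 → g
s(18)−m(12)=6 → g
a(0)−a(0)=0 → a
v(21)−m(12)=9 → j

ggaj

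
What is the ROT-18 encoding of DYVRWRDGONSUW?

D(3): 3+18=21 → V
Y(24): 24+18=42≡16 → Q
V(21): 21+18=39≡13 → N
R(17): 17+18=35≡9 → J
W(22): 22+18=40≡14 → O
R(17): 17+18=35≡9 → J
D(3): 3+18=21 → V
G(6): 6+18=24 → Y
O(14): 14+18=32≡6 → G
N(13): 13+18=31≡5 → F
S(18): 18+18=36≡10 → K
U(20): 20+18=38≡12 → M
W(22): 22+18=40≡14 → O

VQNJOJVYGFKMO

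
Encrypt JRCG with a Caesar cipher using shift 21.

J(9): 9+21=30≡4 → E
R(17): 17+21=38≡12 → M
C(2): 2+21=23 → X
G(6): 6+21=27≡1 → B

EMXB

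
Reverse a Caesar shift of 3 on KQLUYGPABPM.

HNIRVDMXYMJ

K(10): 10−3=7 → H
Q(16): 16−3=13 → N
L(11): 11−3=8 → I
U(20): 20−3=17 → R
Y(24): 24−3=21 → V
G(6): 6−3=3 → D
P(15): 15−3=12 → M
A(0): 0−3=-3≡23 → X
B(1): 1−3=-2≡24 → Y
P(15): 15−3=12 → M
M(12): 12−3=9 → J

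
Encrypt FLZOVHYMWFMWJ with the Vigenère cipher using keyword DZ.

Repeat the key across the message: DZDZDZDZDZDZD
F(5)+D(3): 8 → I
L(11)+Z(25): 36≡10 → K
Z(25)+D(3): 28≡2 → C
O(14)+Z(25): 39≡13 → N
V(21)+D(3): 24 → Y
H(7)+Z(25): 32≡6 → G
Y(24)+D(3): 27≡1 → B
M(12)+Z(25): 37≡11 → L
W(22)+D(3): 25 → Z
F(5)+Z(25): 30≡4 → E
M(12)+D(3): 15 → P
W(22)+Z(25): 47≡21 → V
J(9)+D(3): 12 → M

IKCNYGBLZEPVM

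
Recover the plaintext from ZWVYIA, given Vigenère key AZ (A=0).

Repeat the key across the ciphertext: AZAZAZ
Z(25)−A(0): 25 → Z
W(22)−Z(25): -3≡23 → X
V(21)−A(0): 21 → V
Y(24)−Z(25): -1≡25 → Z
I(8)−A(0): 8 → I
A(0)−Z(25): -25≡1 → B

ZXVZIB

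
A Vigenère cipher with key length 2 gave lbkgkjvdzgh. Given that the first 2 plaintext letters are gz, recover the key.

fc

Subtract each crib letter from the matching ciphertext letter (mod 26):
l(11)−g(6)=5 → f
b(1)−z(25)=-24≡2 → c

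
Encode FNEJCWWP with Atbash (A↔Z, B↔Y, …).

UMVQXDDK

F(5) → U(20)
N(13) → M(12)
E(4) → V(21)
J(9) → Q(16)
C(2) → X(23)
W(22) → D(3)
W(22) → D(3)
P(15) → K(10)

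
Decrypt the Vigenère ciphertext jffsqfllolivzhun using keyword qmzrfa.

Repeat the key across the ciphertext: qmzrfaqmzrfaqmzr
j(9)−q(16): -7≡19 → t
f(5)−m(12): -7≡19 → t
f(5)−z(25): -20≡6 → g
s(18)−r(17): 1 → b
q(16)−f(5): 11 → l
f(5)−a(0): 5 → f
l(11)−q(16): -5≡21 → v
l(11)−m(12): -1≡25 → z
o(14)−z(25): -11≡15 → p
l(11)−r(17): -6≡20 → u
i(8)−f(5): 3 → d
v(21)−a(0): 21 → v
z(25)−q(16): 9 → j
h(7)−m(12): -5≡21 → v
u(20)−z(25): -5≡21 → v
n(13)−r(17): -4≡22 → w

ttgblfvzpudvjvvw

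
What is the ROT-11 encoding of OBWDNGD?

O(14): 14+11=25 → Z
B(1): 1+11=12 → M
W(22): 22+11=33≡7 → H
D(3): 3+11=14 → O
N(13): 13+11=24 → Y
G(6): 6+11=17 → R
D(3): 3+11=14 → O

ZMHOYRO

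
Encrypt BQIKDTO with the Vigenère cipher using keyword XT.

Repeat the key across the message: XTXTXTX
B(1)+X(23): 24 → Y
Q(16)+T(19): 35≡9 → J
I(8)+X(23): 31≡5 → F
K(10)+T(19): 29≡3 → D
D(3)+X(23): 26≡0 → A
T(19)+T(19): 38≡12 → M
O(14)+X(23): 37≡11 → L

YJFDAML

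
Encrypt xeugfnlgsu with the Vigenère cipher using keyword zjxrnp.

Repeat the key across the message: zjxrnpzjxr
x(23)+z(25): 48≡22 → w
e(4)+j(9): 13 → n
u(20)+x(23): 43≡17 → r
g(6)+r(17): 23 → x
f(5)+n(13): 18 → s
n(13)+p(15): 28≡2 → c
l(11)+z(25): 36≡10 → k
g(6)+j(9): 15 → p
s(18)+x(23): 41≡15 → p
u(20)+r(17): 37≡11 → l

wnrxsckppl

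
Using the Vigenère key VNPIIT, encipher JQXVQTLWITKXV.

EDMDYMGJXBSQQ

Repeat the key across the message: VNPIITVNPIITV
J(9)+V(21): 30≡4 → E
Q(16)+N(13): 29≡3 → D
X(23)+P(15): 38≡12 → M
V(21)+I(8): 29≡3 → D
Q(16)+I(8): 24 → Y
T(19)+T(19): 38≡12 → M
L(11)+V(21): 32≡6 → G
W(22)+N(13): 35≡9 → J
I(8)+P(15): 23 → X
T(19)+I(8): 27≡1 → B
K(10)+I(8): 18 → S
X(23)+T(19): 42≡16 → Q
V(21)+V(21): 42≡16 → Q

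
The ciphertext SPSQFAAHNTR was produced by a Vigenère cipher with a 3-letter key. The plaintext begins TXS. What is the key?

ZSA

Subtract each crib letter from the matching ciphertext letter (mod 26):
S(18)−T(19)=-1≡25 → Z
P(15)−X(23)=-8≡18 → S
S(18)−S(18)=0 → A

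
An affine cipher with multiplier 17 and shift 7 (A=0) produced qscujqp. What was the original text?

ztpnuzc

The inverse of 17 mod 26 is 23, since 17·23=391≡1. Apply D(y)=23·(y−7) mod 26:
q(16): 23·(16−7)=207≡25 → z
s(18): 23·(18−7)=253≡19 → t
c(2): 23·(2−7)=-115≡15 → p
u(20): 23·(20−7)=299≡13 → n
j(9): 23·(9−7)=46≡20 → u
q(16): 23·(16−7)=207≡25 → z
p(15): 23·(15−7)=184≡2 → c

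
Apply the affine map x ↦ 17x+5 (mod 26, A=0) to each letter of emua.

vbhf

e(4): 17·4+5=73≡21 → v
m(12): 17·12+5=209≡1 → b
u(20): 17·20+5=345≡7 → h
a(0): 17·0+5=5 → f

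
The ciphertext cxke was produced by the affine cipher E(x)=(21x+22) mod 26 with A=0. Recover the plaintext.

efso

The inverse of 21 mod 26 is 5, since 21·5=105≡1. Apply D(y)=5·(y−22) mod 26:
c(2): 5·(2−22)=-100≡4 → e
x(23): 5·(23−22)=5 → f
k(10): 5·(10−22)=-60≡18 → s
e(4): 5·(4−22)=-90≡14 → o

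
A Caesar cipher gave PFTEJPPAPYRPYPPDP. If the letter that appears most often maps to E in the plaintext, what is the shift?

The most frequent ciphertext letter is P (appears 8 times).
P is position 15; E is position 4.
Shift = 11.

11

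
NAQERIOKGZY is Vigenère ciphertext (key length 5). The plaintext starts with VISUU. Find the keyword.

Subtract each crib letter from the matching ciphertext letter (mod 26):
N(13)−V(21)=-8≡18 → S
A(0)−I(8)=-8≡18 → S
Q(16)−S(18)=-2≡24 → Y
E(4)−U(20)=-16≡10 → K
R(17)−U(20)=-3≡23 → X

SSYKX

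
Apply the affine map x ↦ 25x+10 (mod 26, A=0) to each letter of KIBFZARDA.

K(10): 25·10+10=260≡0 → A
I(8): 25·8+10=210≡2 → C
B(1): 25·1+10=35≡9 → J
F(5): 25·5+10=135≡5 → F
Z(25): 25·25+10=635≡11 → L
A(0): 25·0+10=10 → K
R(17): 25·17+10=435≡19 → T
D(3): 25·3+10=85≡7 → H
A(0): 25·0+10=10 → K

ACJFLKTHK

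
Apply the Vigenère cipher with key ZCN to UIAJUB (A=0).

Repeat the key across the message: ZCNZCN
U(20)+Z(25): 45≡19 → T
I(8)+C(2): 10 → K
A(0)+N(13): 13 → N
J(9)+Z(25): 34≡8 → I
U(20)+C(2): 22 → W
B(1)+N(13): 14 → O

TKNIWO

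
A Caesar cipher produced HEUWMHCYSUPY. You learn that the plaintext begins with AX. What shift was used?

7

From the crib: H(7)−A(0)=7, so the shift is 7.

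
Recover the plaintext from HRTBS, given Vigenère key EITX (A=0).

DJAEO

Repeat the key across the ciphertext: EITXE
H(7)−E(4): 3 → D
R(17)−I(8): 9 → J
T(19)−T(19): 0 → A
B(1)−X(23): -22≡4 → E
S(18)−E(4): 14 → O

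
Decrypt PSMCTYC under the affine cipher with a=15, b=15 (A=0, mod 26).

AVFNCLN

The inverse of 15 mod 26 is 7, since 15·7=105≡1. Apply D(y)=7·(y−15) mod 26:
P(15): 7·(15−15)=0 → A
S(18): 7·(18−15)=21 → V
M(12): 7·(12−15)=-21≡5 → F
C(2): 7·(2−15)=-91≡13 → N
T(19): 7·(19−15)=28≡2 → C
Y(24): 7·(24−15)=63≡11 → L
C(2): 7·(2−15)=-91≡13 → N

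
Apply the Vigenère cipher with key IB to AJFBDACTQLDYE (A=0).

Repeat the key across the message: IBIBIBIBIBIBI
A(0)+I(8): 8 → I
J(9)+B(1): 10 → K
F(5)+I(8): 13 → N
B(1)+B(1): 2 → C
D(3)+I(8): 11 → L
A(0)+B(1): 1 → B
C(2)+I(8): 10 → K
T(19)+B(1): 20 → U
Q(16)+I(8): 24 → Y
L(11)+B(1): 12 → M
D(3)+I(8): 11 → L
Y(24)+B(1): 25 → Z
E(4)+I(8): 12 → M

IKNCLBKUYMLZM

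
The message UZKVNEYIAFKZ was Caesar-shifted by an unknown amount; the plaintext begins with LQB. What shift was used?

9

From the crib: U(20)−L(11)=9, so the shift is 9.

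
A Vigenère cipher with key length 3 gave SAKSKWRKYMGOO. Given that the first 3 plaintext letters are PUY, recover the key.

DGM

Subtract each crib letter from the matching ciphertext letter (mod 26):
S(18)−P(15)=3 → D
A(0)−U(20)=-20≡6 → G
K(10)−Y(24)=-14≡12 → M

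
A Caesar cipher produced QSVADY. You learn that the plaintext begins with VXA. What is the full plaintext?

VXAFID

From the crib: Q(16)−V(21)=-5≡21, so the shift is 21.
Subtract 21 from each ciphertext letter:
Q(16): 16−21=-5≡21 → V
S(18): 18−21=-3≡23 → X
V(21): 21−21=0 → A
A(0): 0−21=-21≡5 → F
D(3): 3−21=-18≡8 → I
Y(24): 24−21=3 → D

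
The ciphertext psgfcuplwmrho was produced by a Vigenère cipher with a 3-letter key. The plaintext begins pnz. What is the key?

afh

Subtract each crib letter from the matching ciphertext letter (mod 26):
p(15)−p(15)=0 → a
s(18)−n(13)=5 → f
g(6)−z(25)=-19≡7 → h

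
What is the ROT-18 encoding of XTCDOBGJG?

X(23): 23+18=41≡15 → P
T(19): 19+18=37≡11 → L
C(2): 2+18=20 → U
D(3): 3+18=21 → V
O(14): 14+18=32≡6 → G
B(1): 1+18=19 → T
G(6): 6+18=24 → Y
J(9): 9+18=27≡1 → B
G(6): 6+18=24 → Y

PLUVGTYBY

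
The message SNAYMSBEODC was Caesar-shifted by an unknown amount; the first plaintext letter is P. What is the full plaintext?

From the crib: S(18)−P(15)=3, so the shift is 3.
Subtract 3 from each ciphertext letter:
S(18): 18−3=15 → P
N(13): 13−3=10 → K
A(0): 0−3=-3≡23 → X
Y(24): 24−3=21 → V
M(12): 12−3=9 → J
S(18): 18−3=15 → P
B(1): 1−3=-2≡24 → Y
E(4): 4−3=1 → B
O(14): 14−3=11 → L
D(3): 3−3=0 → A
C(2): 2−3=-1≡25 → Z

PKXVJPYBLAZ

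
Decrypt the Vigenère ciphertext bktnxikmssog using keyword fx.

Repeat the key across the ciphertext: fxfxfxfxfxfx
b(1)−f(5): -4≡22 → w
k(10)−x(23): -13≡13 → n
t(19)−f(5): 14 → o
n(13)−x(23): -10≡16 → q
x(23)−f(5): 18 → s
i(8)−x(23): -15≡11 → l
k(10)−f(5): 5 → f
m(12)−x(23): -11≡15 → p
s(18)−f(5): 13 → n
s(18)−x(23): -5≡21 → v
o(14)−f(5): 9 → j
g(6)−x(23): -17≡9 → j

wnoqslfpnvjj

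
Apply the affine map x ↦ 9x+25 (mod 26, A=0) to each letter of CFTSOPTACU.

RSOFVEOZRX

C(2): 9·2+25=43≡17 → R
F(5): 9·5+25=70≡18 → S
T(19): 9·19+25=196≡14 → O
S(18): 9·18+25=187≡5 → F
O(14): 9·14+25=151≡21 → V
P(15): 9·15+25=160≡4 → E
T(19): 9·19+25=196≡14 → O
A(0): 9·0+25=25 → Z
C(2): 9·2+25=43≡17 → R
U(20): 9·20+25=205≡23 → X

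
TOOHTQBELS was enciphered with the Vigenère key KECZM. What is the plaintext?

JKMIHGXCMG

Repeat the key across the ciphertext: KECZMKECZM
T(19)−K(10): 9 → J
O(14)−E(4): 10 → K
O(14)−C(2): 12 → M
H(7)−Z(25): -18≡8 → I
T(19)−M(12): 7 → H
Q(16)−K(10): 6 → G
B(1)−E(4): -3≡23 → X
E(4)−C(2): 2 → C
L(11)−Z(25): -14≡12 → M
S(18)−M(12): 6 → G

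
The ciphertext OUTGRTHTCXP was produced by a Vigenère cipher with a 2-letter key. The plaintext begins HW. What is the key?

Subtract each crib letter from the matching ciphertext letter (mod 26):
O(14)−H(7)=7 → H
U(20)−W(22)=-2≡24 → Y

HY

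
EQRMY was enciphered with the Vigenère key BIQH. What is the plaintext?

Repeat the key across the ciphertext: BIQHB
E(4)−B(1): 3 → D
Q(16)−I(8): 8 → I
R(17)−Q(16): 1 → B
M(12)−H(7): 5 → F
Y(24)−B(1): 23 → X

DIBFX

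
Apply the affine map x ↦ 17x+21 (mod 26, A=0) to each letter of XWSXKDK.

WFPWJUJ

X(23): 17·23+21=412≡22 → W
W(22): 17·22+21=395≡5 → F
S(18): 17·18+21=327≡15 → P
X(23): 17·23+21=412≡22 → W
K(10): 17·10+21=191≡9 → J
D(3): 17·3+21=72≡20 → U
K(10): 17·10+21=191≡9 → J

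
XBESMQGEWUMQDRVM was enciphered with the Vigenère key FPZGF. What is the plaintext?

SMFMHLRFQPHBELQH

Repeat the key across the ciphertext: FPZGFFPZGFFPZGFF
X(23)−F(5): 18 → S
B(1)−P(15): -14≡12 → M
E(4)−Z(25): -21≡5 → F
S(18)−G(6): 12 → M
M(12)−F(5): 7 → H
Q(16)−F(5): 11 → L
G(6)−P(15): -9≡17 → R
E(4)−Z(25): -21≡5 → F
W(22)−G(6): 16 → Q
U(20)−F(5): 15 → P
M(12)−F(5): 7 → H
Q(16)−P(15): 1 → B
D(3)−Z(25): -22≡4 → E
R(17)−G(6): 11 → L
V(21)−F(5): 16 → Q
M(12)−F(5): 7 → H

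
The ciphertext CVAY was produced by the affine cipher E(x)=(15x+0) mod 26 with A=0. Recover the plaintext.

The inverse of 15 mod 26 is 7, since 15·7=105≡1. Apply D(y)=7·(y−0) mod 26:
C(2): 7·(2−0)=14 → O
V(21): 7·(21−0)=147≡17 → R
A(0): 7·(0−0)=0 → A
Y(24): 7·(24−0)=168≡12 → M

ORAM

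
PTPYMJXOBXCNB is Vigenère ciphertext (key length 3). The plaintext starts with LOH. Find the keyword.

EFI

Subtract each crib letter from the matching ciphertext letter (mod 26):
P(15)−L(11)=4 → E
T(19)−O(14)=5 → F
P(15)−H(7)=8 → I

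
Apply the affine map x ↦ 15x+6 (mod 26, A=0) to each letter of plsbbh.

p(15): 15·15+6=231≡23 → x
l(11): 15·11+6=171≡15 → p
s(18): 15·18+6=276≡16 → q
b(1): 15·1+6=21 → v
b(1): 15·1+6=21 → v
h(7): 15·7+6=111≡7 → h

xpqvvh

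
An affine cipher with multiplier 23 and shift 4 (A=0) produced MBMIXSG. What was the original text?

The inverse of 23 mod 26 is 17, since 23·17=391≡1. Apply D(y)=17·(y−4) mod 26:
M(12): 17·(12−4)=136≡6 → G
B(1): 17·(1−4)=-51≡1 → B
M(12): 17·(12−4)=136≡6 → G
I(8): 17·(8−4)=68≡16 → Q
X(23): 17·(23−4)=323≡11 → L
S(18): 17·(18−4)=238≡4 → E
G(6): 17·(6−4)=34≡8 → I

GBGQLEI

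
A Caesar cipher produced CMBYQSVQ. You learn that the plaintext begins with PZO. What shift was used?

From the crib: C(2)−P(15)=-13≡13, so the shift is 13.

13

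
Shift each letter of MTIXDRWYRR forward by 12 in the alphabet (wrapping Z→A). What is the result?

YFUJPDIKDD

M(12): 12+12=24 → Y
T(19): 19+12=31≡5 → F
I(8): 8+12=20 → U
X(23): 23+12=35≡9 → J
D(3): 3+12=15 → P
R(17): 17+12=29≡3 → D
W(22): 22+12=34≡8 → I
Y(24): 24+12=36≡10 → K
R(17): 17+12=29≡3 → D
R(17): 17+12=29≡3 → D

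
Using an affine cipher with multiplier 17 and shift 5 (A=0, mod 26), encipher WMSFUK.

W(22): 17·22+5=379≡15 → P
M(12): 17·12+5=209≡1 → B
S(18): 17·18+5=311≡25 → Z
F(5): 17·5+5=90≡12 → M
U(20): 17·20+5=345≡7 → H
K(10): 17·10+5=175≡19 → T

PBZMHT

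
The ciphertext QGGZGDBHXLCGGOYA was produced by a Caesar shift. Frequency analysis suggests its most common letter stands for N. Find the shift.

19

The most frequent ciphertext letter is G (appears 5 times).
G is position 6; N is position 13.
Shift = -7≡19.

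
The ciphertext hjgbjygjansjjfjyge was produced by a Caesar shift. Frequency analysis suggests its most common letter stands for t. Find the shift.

The most frequent ciphertext letter is j (appears 6 times).
j is position 9; t is position 19.
Shift = -10≡16.

16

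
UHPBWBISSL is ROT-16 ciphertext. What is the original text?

ERZLGLSCCV

U(20): 20−16=4 → E
H(7): 7−16=-9≡17 → R
P(15): 15−16=-1≡25 → Z
B(1): 1−16=-15≡11 → L
W(22): 22−16=6 → G
B(1): 1−16=-15≡11 → L
I(8): 8−16=-8≡18 → S
S(18): 18−16=2 → C
S(18): 18−16=2 → C
L(11): 11−16=-5≡21 → V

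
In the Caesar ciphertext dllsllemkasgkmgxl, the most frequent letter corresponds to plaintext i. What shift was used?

The most frequent ciphertext letter is l (appears 5 times).
l is position 11; i is position 8.
Shift = 3.

3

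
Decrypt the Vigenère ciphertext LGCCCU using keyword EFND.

HBPZYP

Repeat the key across the ciphertext: EFNDEF
L(11)−E(4): 7 → H
G(6)−F(5): 1 → B
C(2)−N(13): -11≡15 → P
C(2)−D(3): -1≡25 → Z
C(2)−E(4): -2≡24 → Y
U(20)−F(5): 15 → P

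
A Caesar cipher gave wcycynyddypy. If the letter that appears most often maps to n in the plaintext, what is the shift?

The most frequent ciphertext letter is y (appears 5 times).
y is position 24; n is position 13.
Shift = 11.

11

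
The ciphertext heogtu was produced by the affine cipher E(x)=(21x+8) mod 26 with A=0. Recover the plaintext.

The inverse of 21 mod 26 is 5, since 21·5=105≡1. Apply D(y)=5·(y−8) mod 26:
h(7): 5·(7−8)=-5≡21 → v
e(4): 5·(4−8)=-20≡6 → g
o(14): 5·(14−8)=30≡4 → e
g(6): 5·(6−8)=-10≡16 → q
t(19): 5·(19−8)=55≡3 → d
u(20): 5·(20−8)=60≡8 → i

vgeqdi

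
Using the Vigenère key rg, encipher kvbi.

bbso

Repeat the key across the message: rgrg
k(10)+r(17): 27≡1 → b
v(21)+g(6): 27≡1 → b
b(1)+r(17): 18 → s
i(8)+g(6): 14 → o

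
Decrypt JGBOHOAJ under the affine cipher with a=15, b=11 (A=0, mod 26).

The inverse of 15 mod 26 is 7, since 15·7=105≡1. Apply D(y)=7·(y−11) mod 26:
J(9): 7·(9−11)=-14≡12 → M
G(6): 7·(6−11)=-35≡17 → R
B(1): 7·(1−11)=-70≡8 → I
O(14): 7·(14−11)=21 → V
H(7): 7·(7−11)=-28≡24 → Y
O(14): 7·(14−11)=21 → V
A(0): 7·(0−11)=-77≡1 → B
J(9): 7·(9−11)=-14≡12 → M

MRIVYVBM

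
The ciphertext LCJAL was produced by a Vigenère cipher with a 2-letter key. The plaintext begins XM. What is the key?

OQ

Subtract each crib letter from the matching ciphertext letter (mod 26):
L(11)−X(23)=-12≡14 → O
C(2)−M(12)=-10≡16 → Q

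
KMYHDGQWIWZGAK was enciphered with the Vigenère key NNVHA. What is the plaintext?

Repeat the key across the ciphertext: NNVHANNVHANNVH
K(10)−N(13): -3≡23 → X
M(12)−N(13): -1≡25 → Z
Y(24)−V(21): 3 → D
H(7)−H(7): 0 → A
D(3)−A(0): 3 → D
G(6)−N(13): -7≡19 → T
Q(16)−N(13): 3 → D
W(22)−V(21): 1 → B
I(8)−H(7): 1 → B
W(22)−A(0): 22 → W
Z(25)−N(13): 12 → M
G(6)−N(13): -7≡19 → T
A(0)−V(21): -21≡5 → F
K(10)−H(7): 3 → D

XZDADTDBBWMTFD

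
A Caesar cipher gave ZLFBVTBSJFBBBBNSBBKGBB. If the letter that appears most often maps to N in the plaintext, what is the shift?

14

The most frequent ciphertext letter is B (appears 10 times).
B is position 1; N is position 13.
Shift = -12≡14.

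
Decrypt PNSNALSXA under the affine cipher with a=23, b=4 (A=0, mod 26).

The inverse of 23 mod 26 is 17, since 23·17=391≡1. Apply D(y)=17·(y−4) mod 26:
P(15): 17·(15−4)=187≡5 → F
N(13): 17·(13−4)=153≡23 → X
S(18): 17·(18−4)=238≡4 → E
N(13): 17·(13−4)=153≡23 → X
A(0): 17·(0−4)=-68≡10 → K
L(11): 17·(11−4)=119≡15 → P
S(18): 17·(18−4)=238≡4 → E
X(23): 17·(23−4)=323≡11 → L
A(0): 17·(0−4)=-68≡10 → K

FXEXKPELK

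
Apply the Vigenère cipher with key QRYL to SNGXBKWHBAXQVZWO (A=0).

IEEIRBUSRRVBLQUZ

Repeat the key across the message: QRYLQRYLQRYLQRYL
S(18)+Q(16): 34≡8 → I
N(13)+R(17): 30≡4 → E
G(6)+Y(24): 30≡4 → E
X(23)+L(11): 34≡8 → I
B(1)+Q(16): 17 → R
K(10)+R(17): 27≡1 → B
W(22)+Y(24): 46≡20 → U
H(7)+L(11): 18 → S
B(1)+Q(16): 17 → R
A(0)+R(17): 17 → R
X(23)+Y(24): 47≡21 → V
Q(16)+L(11): 27≡1 → B
V(21)+Q(16): 37≡11 → L
Z(25)+R(17): 42≡16 → Q
W(22)+Y(24): 46≡20 → U
O(14)+L(11): 25 → Z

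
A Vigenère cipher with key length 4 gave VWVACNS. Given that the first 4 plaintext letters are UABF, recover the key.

BWUV

Subtract each crib letter from the matching ciphertext letter (mod 26):
V(21)−U(20)=1 → B
W(22)−A(0)=22 → W
V(21)−B(1)=20 → U
A(0)−F(5)=-5≡21 → V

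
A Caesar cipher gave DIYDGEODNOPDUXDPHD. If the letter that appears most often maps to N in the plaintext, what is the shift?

The most frequent ciphertext letter is D (appears 6 times).
D is position 3; N is position 13.
Shift = -10≡16.

16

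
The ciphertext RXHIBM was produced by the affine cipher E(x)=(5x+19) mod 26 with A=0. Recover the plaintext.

The inverse of 5 mod 26 is 21, since 5·21=105≡1. Apply D(y)=21·(y−19) mod 26:
R(17): 21·(17−19)=-42≡10 → K
X(23): 21·(23−19)=84≡6 → G
H(7): 21·(7−19)=-252≡8 → I
I(8): 21·(8−19)=-231≡3 → D
B(1): 21·(1−19)=-378≡12 → M
M(12): 21·(12−19)=-147≡9 → J

KGIDMJ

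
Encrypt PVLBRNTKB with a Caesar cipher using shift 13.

P(15): 15+13=28≡2 → C
V(21): 21+13=34≡8 → I
L(11): 11+13=24 → Y
B(1): 1+13=14 → O
R(17): 17+13=30≡4 → E
N(13): 13+13=26≡0 → A
T(19): 19+13=32≡6 → G
K(10): 10+13=23 → X
B(1): 1+13=14 → O

CIYOEAGXO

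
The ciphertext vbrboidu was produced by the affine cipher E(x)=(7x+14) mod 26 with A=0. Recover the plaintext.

bntnaorm

The inverse of 7 mod 26 is 15, since 7·15=105≡1. Apply D(y)=15·(y−14) mod 26:
v(21): 15·(21−14)=105≡1 → b
b(1): 15·(1−14)=-195≡13 → n
r(17): 15·(17−14)=45≡19 → t
b(1): 15·(1−14)=-195≡13 → n
o(14): 15·(14−14)=0 → a
i(8): 15·(8−14)=-90≡14 → o
d(3): 15·(3−14)=-165≡17 → r
u(20): 15·(20−14)=90≡12 → m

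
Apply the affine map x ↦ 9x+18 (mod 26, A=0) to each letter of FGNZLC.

LUFJNK

F(5): 9·5+18=63≡11 → L
G(6): 9·6+18=72≡20 → U
N(13): 9·13+18=135≡5 → F
Z(25): 9·25+18=243≡9 → J
L(11): 9·11+18=117≡13 → N
C(2): 9·2+18=36≡10 → K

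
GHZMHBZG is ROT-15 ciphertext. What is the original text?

G(6): 6−15=-9≡17 → R
H(7): 7−15=-8≡18 → S
Z(25): 25−15=10 → K
M(12): 12−15=-3≡23 → X
H(7): 7−15=-8≡18 → S
B(1): 1−15=-14≡12 → M
Z(25): 25−15=10 → K
G(6): 6−15=-9≡17 → R

RSKXSMKR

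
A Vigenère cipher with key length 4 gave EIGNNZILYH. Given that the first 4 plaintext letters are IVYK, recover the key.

Subtract each crib letter from the matching ciphertext letter (mod 26):
E(4)−I(8)=-4≡22 → W
I(8)−V(21)=-13≡13 → N
G(6)−Y(24)=-18≡8 → I
N(13)−K(10)=3 → D

WNID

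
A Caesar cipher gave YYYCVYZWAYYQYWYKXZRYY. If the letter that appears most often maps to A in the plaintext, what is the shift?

24

The most frequent ciphertext letter is Y (appears 10 times).
Y is position 24; A is position 0.
Shift = 24.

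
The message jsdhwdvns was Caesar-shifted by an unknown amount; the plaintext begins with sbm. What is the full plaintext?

From the crib: j(9)−s(18)=-9≡17, so the shift is 17.
Subtract 17 from each ciphertext letter:
j(9): 9−17=-8≡18 → s
s(18): 18−17=1 → b
d(3): 3−17=-14≡12 → m
h(7): 7−17=-10≡16 → q
w(22): 22−17=5 → f
d(3): 3−17=-14≡12 → m
v(21): 21−17=4 → e
n(13): 13−17=-4≡22 → w
s(18): 18−17=1 → b

sbmqfmewb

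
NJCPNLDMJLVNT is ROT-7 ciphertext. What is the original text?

GCVIGEWFCEOGM

N(13): 13−7=6 → G
J(9): 9−7=2 → C
C(2): 2−7=-5≡21 → V
P(15): 15−7=8 → I
N(13): 13−7=6 → G
L(11): 11−7=4 → E
D(3): 3−7=-4≡22 → W
M(12): 12−7=5 → F
J(9): 9−7=2 → C
L(11): 11−7=4 → E
V(21): 21−7=14 → O
N(13): 13−7=6 → G
T(19): 19−7=12 → M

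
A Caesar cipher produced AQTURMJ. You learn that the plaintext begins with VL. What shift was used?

From the crib: A(0)−V(21)=-21≡5, so the shift is 5.

5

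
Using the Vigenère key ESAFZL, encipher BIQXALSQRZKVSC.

FAQCZWWIREJGWU

Repeat the key across the message: ESAFZLESAFZLES
B(1)+E(4): 5 → F
I(8)+S(18): 26≡0 → A
Q(16)+A(0): 16 → Q
X(23)+F(5): 28≡2 → C
A(0)+Z(25): 25 → Z
L(11)+L(11): 22 → W
S(18)+E(4): 22 → W
Q(16)+S(18): 34≡8 → I
R(17)+A(0): 17 → R
Z(25)+F(5): 30≡4 → E
K(10)+Z(25): 35≡9 → J
V(21)+L(11): 32≡6 → G
S(18)+E(4): 22 → W
C(2)+S(18): 20 → U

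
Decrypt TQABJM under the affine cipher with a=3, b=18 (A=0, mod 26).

The inverse of 3 mod 26 is 9, since 3·9=27≡1. Apply D(y)=9·(y−18) mod 26:
T(19): 9·(19−18)=9 → J
Q(16): 9·(16−18)=-18≡8 → I
A(0): 9·(0−18)=-162≡20 → U
B(1): 9·(1−18)=-153≡3 → D
J(9): 9·(9−18)=-81≡23 → X
M(12): 9·(12−18)=-54≡24 → Y

JIUDXY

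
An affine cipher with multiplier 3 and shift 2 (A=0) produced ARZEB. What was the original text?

The inverse of 3 mod 26 is 9, since 3·9=27≡1. Apply D(y)=9·(y−2) mod 26:
A(0): 9·(0−2)=-18≡8 → I
R(17): 9·(17−2)=135≡5 → F
Z(25): 9·(25−2)=207≡25 → Z
E(4): 9·(4−2)=18 → S
B(1): 9·(1−2)=-9≡17 → R

IFZSR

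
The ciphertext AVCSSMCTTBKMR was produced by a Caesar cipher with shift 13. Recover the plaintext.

A(0): 0−13=-13≡13 → N
V(21): 21−13=8 → I
C(2): 2−13=-11≡15 → P
S(18): 18−13=5 → F
S(18): 18−13=5 → F
M(12): 12−13=-1≡25 → Z
C(2): 2−13=-11≡15 → P
T(19): 19−13=6 → G
T(19): 19−13=6 → G
B(1): 1−13=-12≡14 → O
K(10): 10−13=-3≡23 → X
M(12): 12−13=-1≡25 → Z
R(17): 17−13=4 → E

NIPFFZPGGOXZE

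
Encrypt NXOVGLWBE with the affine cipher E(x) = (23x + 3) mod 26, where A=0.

QMNSLWPAR

N(13): 23·13+3=302≡16 → Q
X(23): 23·23+3=532≡12 → M
O(14): 23·14+3=325≡13 → N
V(21): 23·21+3=486≡18 → S
G(6): 23·6+3=141≡11 → L
L(11): 23·11+3=256≡22 → W
W(22): 23·22+3=509≡15 → P
B(1): 23·1+3=26≡0 → A
E(4): 23·4+3=95≡17 → R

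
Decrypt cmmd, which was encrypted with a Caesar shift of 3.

zjja

c(2): 2−3=-1≡25 → z
m(12): 12−3=9 → j
m(12): 12−3=9 → j
d(3): 3−3=0 → a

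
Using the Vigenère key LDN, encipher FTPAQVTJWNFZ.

QWCLTIEMJYIM

Repeat the key across the message: LDNLDNLDNLDN
F(5)+L(11): 16 → Q
T(19)+D(3): 22 → W
P(15)+N(13): 28≡2 → C
A(0)+L(11): 11 → L
Q(16)+D(3): 19 → T
V(21)+N(13): 34≡8 → I
T(19)+L(11): 30≡4 → E
J(9)+D(3): 12 → M
W(22)+N(13): 35≡9 → J
N(13)+L(11): 24 → Y
F(5)+D(3): 8 → I
Z(25)+N(13): 38≡12 → M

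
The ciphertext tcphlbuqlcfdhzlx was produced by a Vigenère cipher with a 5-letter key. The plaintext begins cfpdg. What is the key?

rxaef

Subtract each crib letter from the matching ciphertext letter (mod 26):
t(19)−c(2)=17 → r
c(2)−f(5)=-3≡23 → x
p(15)−p(15)=0 → a
h(7)−d(3)=4 → e
l(11)−g(6)=5 → f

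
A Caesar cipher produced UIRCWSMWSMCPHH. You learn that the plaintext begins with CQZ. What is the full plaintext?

From the crib: U(20)−C(2)=18, so the shift is 18.
Subtract 18 from each ciphertext letter:
U(20): 20−18=2 → C
I(8): 8−18=-10≡16 → Q
R(17): 17−18=-1≡25 → Z
C(2): 2−18=-16≡10 → K
W(22): 22−18=4 → E
S(18): 18−18=0 → A
M(12): 12−18=-6≡20 → U
W(22): 22−18=4 → E
S(18): 18−18=0 → A
M(12): 12−18=-6≡20 → U
C(2): 2−18=-16≡10 → K
P(15): 15−18=-3≡23 → X
H(7): 7−18=-11≡15 → P
H(7): 7−18=-11≡15 → P

CQZKEAUEAUKXPP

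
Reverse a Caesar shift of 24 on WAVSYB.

W(22): 22−24=-2≡24 → Y
A(0): 0−24=-24≡2 → C
V(21): 21−24=-3≡23 → X
S(18): 18−24=-6≡20 → U
Y(24): 24−24=0 → A
B(1): 1−24=-23≡3 → D

YCXUAD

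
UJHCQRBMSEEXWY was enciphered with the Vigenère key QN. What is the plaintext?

EWRPAELZCROKGL

Repeat the key across the ciphertext: QNQNQNQNQNQNQN
U(20)−Q(16): 4 → E
J(9)−N(13): -4≡22 → W
H(7)−Q(16): -9≡17 → R
C(2)−N(13): -11≡15 → P
Q(16)−Q(16): 0 → A
R(17)−N(13): 4 → E
B(1)−Q(16): -15≡11 → L
M(12)−N(13): -1≡25 → Z
S(18)−Q(16): 2 → C
E(4)−N(13): -9≡17 → R
E(4)−Q(16): -12≡14 → O
X(23)−N(13): 10 → K
W(22)−Q(16): 6 → G
Y(24)−N(13): 11 → L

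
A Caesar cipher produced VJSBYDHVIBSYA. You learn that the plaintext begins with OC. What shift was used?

From the crib: V(21)−O(14)=7, so the shift is 7.

7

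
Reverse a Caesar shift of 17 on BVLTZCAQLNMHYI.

KEUCILJZUWVQHR

B(1): 1−17=-16≡10 → K
V(21): 21−17=4 → E
L(11): 11−17=-6≡20 → U
T(19): 19−17=2 → C
Z(25): 25−17=8 → I
C(2): 2−17=-15≡11 → L
A(0): 0−17=-17≡9 → J
Q(16): 16−17=-1≡25 → Z
L(11): 11−17=-6≡20 → U
N(13): 13−17=-4≡22 → W
M(12): 12−17=-5≡21 → V
H(7): 7−17=-10≡16 → Q
Y(24): 24−17=7 → H
I(8): 8−17=-9≡17 → R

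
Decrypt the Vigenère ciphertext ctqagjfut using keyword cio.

Repeat the key across the ciphertext: ciociocio
c(2)−c(2): 0 → a
t(19)−i(8): 11 → l
q(16)−o(14): 2 → c
a(0)−c(2): -2≡24 → y
g(6)−i(8): -2≡24 → y
j(9)−o(14): -5≡21 → v
f(5)−c(2): 3 → d
u(20)−i(8): 12 → m
t(19)−o(14): 5 → f

alcyyvdmf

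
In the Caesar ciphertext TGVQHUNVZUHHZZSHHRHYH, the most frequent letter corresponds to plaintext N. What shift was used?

The most frequent ciphertext letter is H (appears 7 times).
H is position 7; N is position 13.
Shift = -6≡20.

20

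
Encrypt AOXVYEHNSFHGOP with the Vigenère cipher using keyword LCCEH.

LQZZFPJPWMSIQT

Repeat the key across the message: LCCEHLCCEHLCCE
A(0)+L(11): 11 → L
O(14)+C(2): 16 → Q
X(23)+C(2): 25 → Z
V(21)+E(4): 25 → Z
Y(24)+H(7): 31≡5 → F
E(4)+L(11): 15 → P
H(7)+C(2): 9 → J
N(13)+C(2): 15 → P
S(18)+E(4): 22 → W
F(5)+H(7): 12 → M
H(7)+L(11): 18 → S
G(6)+C(2): 8 → I
O(14)+C(2): 16 → Q
P(15)+E(4): 19 → T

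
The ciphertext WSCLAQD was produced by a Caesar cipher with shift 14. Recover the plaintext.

IEOXMCP

W(22): 22−14=8 → I
S(18): 18−14=4 → E
C(2): 2−14=-12≡14 → O
L(11): 11−14=-3≡23 → X
A(0): 0−14=-14≡12 → M
Q(16): 16−14=2 → C
D(3): 3−14=-11≡15 → P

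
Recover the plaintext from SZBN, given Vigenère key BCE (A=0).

RXXM

Repeat the key across the ciphertext: BCEB
S(18)−B(1): 17 → R
Z(25)−C(2): 23 → X
B(1)−E(4): -3≡23 → X
N(13)−B(1): 12 → M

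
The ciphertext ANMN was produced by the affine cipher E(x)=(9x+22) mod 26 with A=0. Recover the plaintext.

MZWZ

The inverse of 9 mod 26 is 3, since 9·3=27≡1. Apply D(y)=3·(y−22) mod 26:
A(0): 3·(0−22)=-66≡12 → M
N(13): 3·(13−22)=-27≡25 → Z
M(12): 3·(12−22)=-30≡22 → W
N(13): 3·(13−22)=-27≡25 → Z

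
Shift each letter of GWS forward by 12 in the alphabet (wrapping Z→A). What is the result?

G(6): 6+12=18 → S
W(22): 22+12=34≡8 → I
S(18): 18+12=30≡4 → E

SIE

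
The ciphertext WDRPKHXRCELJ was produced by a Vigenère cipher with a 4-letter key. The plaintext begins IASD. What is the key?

ODZM

Subtract each crib letter from the matching ciphertext letter (mod 26):
W(22)−I(8)=14 → O
D(3)−A(0)=3 → D
R(17)−S(18)=-1≡25 → Z
P(15)−D(3)=12 → M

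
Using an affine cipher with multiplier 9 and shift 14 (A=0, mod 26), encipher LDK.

L(11): 9·11+14=113≡9 → J
D(3): 9·3+14=41≡15 → P
K(10): 9·10+14=104≡0 → A

JPA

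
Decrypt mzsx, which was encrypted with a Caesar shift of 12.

angl

m(12): 12−12=0 → a
z(25): 25−12=13 → n
s(18): 18−12=6 → g
x(23): 23−12=11 → l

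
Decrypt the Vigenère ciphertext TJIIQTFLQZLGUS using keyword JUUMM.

Repeat the key across the ciphertext: JUUMMJUUMMJUUM
T(19)−J(9): 10 → K
J(9)−U(20): -11≡15 → P
I(8)−U(20): -12≡14 → O
I(8)−M(12): -4≡22 → W
Q(16)−M(12): 4 → E
T(19)−J(9): 10 → K
F(5)−U(20): -15≡11 → L
L(11)−U(20): -9≡17 → R
Q(16)−M(12): 4 → E
Z(25)−M(12): 13 → N
L(11)−J(9): 2 → C
G(6)−U(20): -14≡12 → M
U(20)−U(20): 0 → A
S(18)−M(12): 6 → G

KPOWEKLRENCMAG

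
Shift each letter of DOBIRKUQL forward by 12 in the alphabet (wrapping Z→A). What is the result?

D(3): 3+12=15 → P
O(14): 14+12=26≡0 → A
B(1): 1+12=13 → N
I(8): 8+12=20 → U
R(17): 17+12=29≡3 → D
K(10): 10+12=22 → W
U(20): 20+12=32≡6 → G
Q(16): 16+12=28≡2 → C
L(11): 11+12=23 → X

PANUDWGCX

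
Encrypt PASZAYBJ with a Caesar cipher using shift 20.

P(15): 15+20=35≡9 → J
A(0): 0+20=20 → U
S(18): 18+20=38≡12 → M
Z(25): 25+20=45≡19 → T
A(0): 0+20=20 → U
Y(24): 24+20=44≡18 → S
B(1): 1+20=21 → V
J(9): 9+20=29≡3 → D

JUMTUSVD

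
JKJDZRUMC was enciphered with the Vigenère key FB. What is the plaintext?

Repeat the key across the ciphertext: FBFBFBFBF
J(9)−F(5): 4 → E
K(10)−B(1): 9 → J
J(9)−F(5): 4 → E
D(3)−B(1): 2 → C
Z(25)−F(5): 20 → U
R(17)−B(1): 16 → Q
U(20)−F(5): 15 → P
M(12)−B(1): 11 → L
C(2)−F(5): -3≡23 → X

EJECUQPLX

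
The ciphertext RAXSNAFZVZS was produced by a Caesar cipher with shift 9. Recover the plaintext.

IROJERWQMQJ

R(17): 17−9=8 → I
A(0): 0−9=-9≡17 → R
X(23): 23−9=14 → O
S(18): 18−9=9 → J
N(13): 13−9=4 → E
A(0): 0−9=-9≡17 → R
F(5): 5−9=-4≡22 → W
Z(25): 25−9=16 → Q
V(21): 21−9=12 → M
Z(25): 25−9=16 → Q
S(18): 18−9=9 → J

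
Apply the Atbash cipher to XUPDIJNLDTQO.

X(23) → C(2)
U(20) → F(5)
P(15) → K(10)
D(3) → W(22)
I(8) → R(17)
J(9) → Q(16)
N(13) → M(12)
L(11) → O(14)
D(3) → W(22)
T(19) → G(6)
Q(16) → J(9)
O(14) → L(11)

CFKWRQMOWGJL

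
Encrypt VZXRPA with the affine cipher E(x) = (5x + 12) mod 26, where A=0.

V(21): 5·21+12=117≡13 → N
Z(25): 5·25+12=137≡7 → H
X(23): 5·23+12=127≡23 → X
R(17): 5·17+12=97≡19 → T
P(15): 5·15+12=87≡9 → J
A(0): 5·0+12=12 → M

NHXTJM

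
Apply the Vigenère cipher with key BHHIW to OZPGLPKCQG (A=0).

PGWOHQRJYC

Repeat the key across the message: BHHIWBHHIW
O(14)+B(1): 15 → P
Z(25)+H(7): 32≡6 → G
P(15)+H(7): 22 → W
G(6)+I(8): 14 → O
L(11)+W(22): 33≡7 → H
P(15)+B(1): 16 → Q
K(10)+H(7): 17 → R
C(2)+H(7): 9 → J
Q(16)+I(8): 24 → Y
G(6)+W(22): 28≡2 → C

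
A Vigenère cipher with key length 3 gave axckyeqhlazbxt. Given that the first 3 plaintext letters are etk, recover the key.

wes

Subtract each crib letter from the matching ciphertext letter (mod 26):
a(0)−e(4)=-4≡22 → w
x(23)−t(19)=4 → e
c(2)−k(10)=-8≡18 → s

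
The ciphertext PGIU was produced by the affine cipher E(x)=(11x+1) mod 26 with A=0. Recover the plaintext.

GRDX

The inverse of 11 mod 26 is 19, since 11·19=209≡1. Apply D(y)=19·(y−1) mod 26:
P(15): 19·(15−1)=266≡6 → G
G(6): 19·(6−1)=95≡17 → R
I(8): 19·(8−1)=133≡3 → D
U(20): 19·(20−1)=361≡23 → X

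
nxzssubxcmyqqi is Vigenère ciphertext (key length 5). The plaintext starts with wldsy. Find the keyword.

rmwau

Subtract each crib letter from the matching ciphertext letter (mod 26):
n(13)−w(22)=-9≡17 → r
x(23)−l(11)=12 → m
z(25)−d(3)=22 → w
s(18)−s(18)=0 → a
s(18)−y(24)=-6≡20 → u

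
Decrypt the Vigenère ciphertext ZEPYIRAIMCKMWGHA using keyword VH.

Repeat the key across the ciphertext: VHVHVHVHVHVHVHVH
Z(25)−V(21): 4 → E
E(4)−H(7): -3≡23 → X
P(15)−V(21): -6≡20 → U
Y(24)−H(7): 17 → R
I(8)−V(21): -13≡13 → N
R(17)−H(7): 10 → K
A(0)−V(21): -21≡5 → F
I(8)−H(7): 1 → B
M(12)−V(21): -9≡17 → R
C(2)−H(7): -5≡21 → V
K(10)−V(21): -11≡15 → P
M(12)−H(7): 5 → F
W(22)−V(21): 1 → B
G(6)−H(7): -1≡25 → Z
H(7)−V(21): -14≡12 → M
A(0)−H(7): -7≡19 → T

EXURNKFBRVPFBZMT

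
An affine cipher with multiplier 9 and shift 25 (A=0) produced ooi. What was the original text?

The inverse of 9 mod 26 is 3, since 9·3=27≡1. Apply D(y)=3·(y−25) mod 26:
o(14): 3·(14−25)=-33≡19 → t
o(14): 3·(14−25)=-33≡19 → t
i(8): 3·(8−25)=-51≡1 → b

ttb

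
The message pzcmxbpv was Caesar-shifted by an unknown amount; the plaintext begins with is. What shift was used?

7

From the crib: p(15)−i(8)=7, so the shift is 7.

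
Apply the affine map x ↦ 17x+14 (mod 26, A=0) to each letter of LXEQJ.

L(11): 17·11+14=201≡19 → T
X(23): 17·23+14=405≡15 → P
E(4): 17·4+14=82≡4 → E
Q(16): 17·16+14=286≡0 → A
J(9): 17·9+14=167≡11 → L

TPEAL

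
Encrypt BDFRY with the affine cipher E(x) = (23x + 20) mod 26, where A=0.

B(1): 23·1+20=43≡17 → R
D(3): 23·3+20=89≡11 → L
F(5): 23·5+20=135≡5 → F
R(17): 23·17+20=411≡21 → V
Y(24): 23·24+20=572≡0 → A

RLFVA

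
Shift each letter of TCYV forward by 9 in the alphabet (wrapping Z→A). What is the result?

T(19): 19+9=28≡2 → C
C(2): 2+9=11 → L
Y(24): 24+9=33≡7 → H
V(21): 21+9=30≡4 → E

CLHE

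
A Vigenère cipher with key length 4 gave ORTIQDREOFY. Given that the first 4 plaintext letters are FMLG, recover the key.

JFIC

Subtract each crib letter from the matching ciphertext letter (mod 26):
O(14)−F(5)=9 → J
R(17)−M(12)=5 → F
T(19)−L(11)=8 → I
I(8)−G(6)=2 → C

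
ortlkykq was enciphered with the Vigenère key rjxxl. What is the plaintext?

Repeat the key across the ciphertext: rjxxlrjx
o(14)−r(17): -3≡23 → x
r(17)−j(9): 8 → i
t(19)−x(23): -4≡22 → w
l(11)−x(23): -12≡14 → o
k(10)−l(11): -1≡25 → z
y(24)−r(17): 7 → h
k(10)−j(9): 1 → b
q(16)−x(23): -7≡19 → t

xiwozhbt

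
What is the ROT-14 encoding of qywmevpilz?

emkasjdwzn

q(16): 16+14=30≡4 → e
y(24): 24+14=38≡12 → m
w(22): 22+14=36≡10 → k
m(12): 12+14=26≡0 → a
e(4): 4+14=18 → s
v(21): 21+14=35≡9 → j
p(15): 15+14=29≡3 → d
i(8): 8+14=22 → w
l(11): 11+14=25 → z
z(25): 25+14=39≡13 → n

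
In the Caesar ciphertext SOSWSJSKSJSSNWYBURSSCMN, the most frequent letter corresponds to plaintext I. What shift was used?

The most frequent ciphertext letter is S (appears 9 times).
S is position 18; I is position 8.
Shift = 10.

10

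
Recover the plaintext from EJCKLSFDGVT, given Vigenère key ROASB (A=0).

NVCSKBRDOUC

Repeat the key across the ciphertext: ROASBROASBR
E(4)−R(17): -13≡13 → N
J(9)−O(14): -5≡21 → V
C(2)−A(0): 2 → C
K(10)−S(18): -8≡18 → S
L(11)−B(1): 10 → K
S(18)−R(17): 1 → B
F(5)−O(14): -9≡17 → R
D(3)−A(0): 3 → D
G(6)−S(18): -12≡14 → O
V(21)−B(1): 20 → U
T(19)−R(17): 2 → C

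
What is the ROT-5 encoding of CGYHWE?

HLDMBJ

C(2): 2+5=7 → H
G(6): 6+5=11 → L
Y(24): 24+5=29≡3 → D
H(7): 7+5=12 → M
W(22): 22+5=27≡1 → B
E(4): 4+5=9 → J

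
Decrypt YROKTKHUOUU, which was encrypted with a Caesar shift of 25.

ZSPLULIVPVV

Y(24): 24−25=-1≡25 → Z
R(17): 17−25=-8≡18 → S
O(14): 14−25=-11≡15 → P
K(10): 10−25=-15≡11 → L
T(19): 19−25=-6≡20 → U
K(10): 10−25=-15≡11 → L
H(7): 7−25=-18≡8 → I
U(20): 20−25=-5≡21 → V
O(14): 14−25=-11≡15 → P
U(20): 20−25=-5≡21 → V
U(20): 20−25=-5≡21 → V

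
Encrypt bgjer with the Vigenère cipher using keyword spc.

Repeat the key across the message: spcsp
b(1)+s(18): 19 → t
g(6)+p(15): 21 → v
j(9)+c(2): 11 → l
e(4)+s(18): 22 → w
r(17)+p(15): 32≡6 → g

tvlwg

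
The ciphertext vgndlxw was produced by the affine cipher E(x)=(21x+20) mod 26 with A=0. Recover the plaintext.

firthpk

The inverse of 21 mod 26 is 5, since 21·5=105≡1. Apply D(y)=5·(y−20) mod 26:
v(21): 5·(21−20)=5 → f
g(6): 5·(6−20)=-70≡8 → i
n(13): 5·(13−20)=-35≡17 → r
d(3): 5·(3−20)=-85≡19 → t
l(11): 5·(11−20)=-45≡7 → h
x(23): 5·(23−20)=15 → p
w(22): 5·(22−20)=10 → k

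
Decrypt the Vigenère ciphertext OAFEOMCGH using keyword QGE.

Repeat the key across the ciphertext: QGEQGEQGE
O(14)−Q(16): -2≡24 → Y
A(0)−G(6): -6≡20 → U
F(5)−E(4): 1 → B
E(4)−Q(16): -12≡14 → O
O(14)−G(6): 8 → I
M(12)−E(4): 8 → I
C(2)−Q(16): -14≡12 → M
G(6)−G(6): 0 → A
H(7)−E(4): 3 → D

YUBOIIMAD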